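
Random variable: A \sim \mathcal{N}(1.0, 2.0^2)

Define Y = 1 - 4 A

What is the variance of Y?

For Y = aA + b: Var(Y) = a² * Var(A)
Var(A) = 2.0^2 = 4
Var(Y) = (-4)² * 4 = 16 * 4 = 64

64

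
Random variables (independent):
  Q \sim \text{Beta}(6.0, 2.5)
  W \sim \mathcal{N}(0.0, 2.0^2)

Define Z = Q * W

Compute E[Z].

For independent RVs: E[XY] = E[X]*E[Y]
E[Q] = 0.70588235
E[W] = 0
E[Z] = 0.70588235 * 0 = 0

0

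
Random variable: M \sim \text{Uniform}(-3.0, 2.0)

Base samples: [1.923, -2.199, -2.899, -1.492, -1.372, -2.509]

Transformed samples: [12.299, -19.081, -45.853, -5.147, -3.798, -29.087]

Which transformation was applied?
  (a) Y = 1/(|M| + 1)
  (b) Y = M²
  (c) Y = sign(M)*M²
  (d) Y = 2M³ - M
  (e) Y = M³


Checking option (d) Y = 2M³ - M:
  M = 1.923 -> Y = 12.299 ✓
  M = -2.199 -> Y = -19.081 ✓
  M = -2.899 -> Y = -45.853 ✓
All samples match this transformation.

(d) 2M³ - M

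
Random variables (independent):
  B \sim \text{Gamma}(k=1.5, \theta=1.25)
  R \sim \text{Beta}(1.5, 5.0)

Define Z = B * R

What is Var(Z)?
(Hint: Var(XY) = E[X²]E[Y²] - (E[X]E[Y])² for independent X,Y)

Var(XY) = E[X²]E[Y²] - (E[X]E[Y])²
E[B] = 1.875, Var(B) = 2.34375
E[R] = 0.23076923, Var(R) = 0.023668639
E[B²] = 2.34375 + 1.875² = 5.859375
E[R²] = 0.023668639 + 0.23076923² = 0.076923077
Var(Z) = 5.859375*0.076923077 - (1.875*0.23076923)²
= 0.45072115 - 0.18722263 = 0.26349852

0.26349852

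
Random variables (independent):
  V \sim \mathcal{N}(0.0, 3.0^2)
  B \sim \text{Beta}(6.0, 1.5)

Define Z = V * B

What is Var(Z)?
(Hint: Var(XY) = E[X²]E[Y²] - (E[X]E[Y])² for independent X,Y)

Var(XY) = E[X²]E[Y²] - (E[X]E[Y])²
E[V] = 0, Var(V) = 9
E[B] = 0.8, Var(B) = 0.018823529
E[V²] = 9 + 0² = 9
E[B²] = 0.018823529 + 0.8² = 0.65882353
Var(Z) = 9*0.65882353 - (0*0.8)²
= 5.9294118 - 0 = 5.9294118

5.9294118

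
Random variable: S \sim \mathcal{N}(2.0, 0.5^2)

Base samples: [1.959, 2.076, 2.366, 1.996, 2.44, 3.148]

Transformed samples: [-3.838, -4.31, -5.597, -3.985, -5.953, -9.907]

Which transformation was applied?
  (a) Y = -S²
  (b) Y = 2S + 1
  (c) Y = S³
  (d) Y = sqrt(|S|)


Checking option (a) Y = -S²:
  S = 1.959 -> Y = -3.838 ✓
  S = 2.076 -> Y = -4.31 ✓
  S = 2.366 -> Y = -5.597 ✓
All samples match this transformation.

(a) -S²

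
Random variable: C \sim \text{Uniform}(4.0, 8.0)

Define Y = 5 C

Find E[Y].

For Y = 5C:
E[Y] = 5 * E[C]
E[C] = (4 + 8)/2 = 6
E[Y] = 5 * 6 = 30

30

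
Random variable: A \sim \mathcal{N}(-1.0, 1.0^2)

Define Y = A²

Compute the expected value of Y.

Using E[X²] = Var(X) + (E[X])²:
E[A] = -1
Var(A) = 1.0^2 = 1
E[A²] = 1 + (-1)² = 1 + 1 = 2

2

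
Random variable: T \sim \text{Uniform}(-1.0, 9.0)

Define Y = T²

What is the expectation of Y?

E[T²] = Var(T) + (E[T])² = 8.3333333 + 16 = 24.333333

24.333333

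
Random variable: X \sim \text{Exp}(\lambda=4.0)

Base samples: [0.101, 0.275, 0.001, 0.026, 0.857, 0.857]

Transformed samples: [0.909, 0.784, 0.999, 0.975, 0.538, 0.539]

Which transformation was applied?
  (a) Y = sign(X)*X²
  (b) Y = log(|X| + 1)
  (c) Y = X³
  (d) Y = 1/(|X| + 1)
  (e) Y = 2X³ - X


Checking option (d) Y = 1/(|X| + 1):
  X = 0.101 -> Y = 0.909 ✓
  X = 0.275 -> Y = 0.784 ✓
  X = 0.001 -> Y = 0.999 ✓
All samples match this transformation.

(d) 1/(|X| + 1)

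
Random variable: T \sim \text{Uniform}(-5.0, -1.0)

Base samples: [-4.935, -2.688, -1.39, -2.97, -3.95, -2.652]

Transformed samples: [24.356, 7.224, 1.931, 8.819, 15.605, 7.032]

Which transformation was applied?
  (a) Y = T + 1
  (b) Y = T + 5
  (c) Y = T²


Checking option (c) Y = T²:
  T = -4.935 -> Y = 24.356 ✓
  T = -2.688 -> Y = 7.224 ✓
  T = -1.39 -> Y = 1.931 ✓
All samples match this transformation.

(c) T²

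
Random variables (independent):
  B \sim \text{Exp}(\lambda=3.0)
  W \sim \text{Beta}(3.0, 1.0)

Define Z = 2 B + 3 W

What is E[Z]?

E[Z] = 2*E[B] + 3*E[W]
E[B] = 0.33333333
E[W] = 0.75
E[Z] = 2*0.33333333 + 3*0.75 = 2.9166667

2.9166667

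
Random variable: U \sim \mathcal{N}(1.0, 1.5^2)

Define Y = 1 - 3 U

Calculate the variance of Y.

For Y = aU + b: Var(Y) = a² * Var(U)
Var(U) = 1.5^2 = 2.25
Var(Y) = (-3)² * 2.25 = 9 * 2.25 = 20.25

20.25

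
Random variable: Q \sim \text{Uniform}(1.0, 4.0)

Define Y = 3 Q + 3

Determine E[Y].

For Y = 3Q + 3:
E[Y] = 3 * E[Q] + 3
E[Q] = (1 + 4)/2 = 2.5
E[Y] = 3 * 2.5 + 3 = 10.5

10.5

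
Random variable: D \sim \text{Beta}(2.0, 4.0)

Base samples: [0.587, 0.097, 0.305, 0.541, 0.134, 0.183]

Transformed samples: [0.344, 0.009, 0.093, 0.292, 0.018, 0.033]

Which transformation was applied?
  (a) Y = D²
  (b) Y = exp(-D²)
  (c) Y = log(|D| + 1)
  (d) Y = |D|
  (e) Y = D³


Checking option (a) Y = D²:
  D = 0.587 -> Y = 0.344 ✓
  D = 0.097 -> Y = 0.009 ✓
  D = 0.305 -> Y = 0.093 ✓
All samples match this transformation.

(a) D²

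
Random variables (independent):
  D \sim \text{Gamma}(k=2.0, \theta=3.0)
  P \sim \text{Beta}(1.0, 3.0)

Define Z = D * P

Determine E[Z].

For independent RVs: E[XY] = E[X]*E[Y]
E[D] = 6
E[P] = 0.25
E[Z] = 6 * 0.25 = 1.5

1.5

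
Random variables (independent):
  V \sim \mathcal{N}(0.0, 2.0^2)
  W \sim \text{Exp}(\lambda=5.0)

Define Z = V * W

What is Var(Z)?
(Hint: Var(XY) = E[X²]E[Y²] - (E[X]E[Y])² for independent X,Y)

Var(XY) = E[X²]E[Y²] - (E[X]E[Y])²
E[V] = 0, Var(V) = 4
E[W] = 0.2, Var(W) = 0.04
E[V²] = 4 + 0² = 4
E[W²] = 0.04 + 0.2² = 0.08
Var(Z) = 4*0.08 - (0*0.2)²
= 0.32 - 0 = 0.32

0.32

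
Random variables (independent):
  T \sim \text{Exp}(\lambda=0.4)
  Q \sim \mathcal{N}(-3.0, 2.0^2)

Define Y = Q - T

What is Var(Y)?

For independent RVs: Var(aX + bY) = a²Var(X) + b²Var(Y)
Var(T) = 6.25
Var(Q) = 4
Var(Y) = (-1)²*6.25 + 1²*4
= 1*6.25 + 1*4 = 10.25

10.25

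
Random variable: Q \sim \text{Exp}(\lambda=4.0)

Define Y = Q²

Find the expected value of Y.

Using E[X²] = Var(X) + (E[X])²:
E[Q] = 0.25
Var(Q) = 1/4.0^2 = 0.0625
E[Q²] = 0.0625 + 0.25² = 0.0625 + 0.0625 = 0.125

0.125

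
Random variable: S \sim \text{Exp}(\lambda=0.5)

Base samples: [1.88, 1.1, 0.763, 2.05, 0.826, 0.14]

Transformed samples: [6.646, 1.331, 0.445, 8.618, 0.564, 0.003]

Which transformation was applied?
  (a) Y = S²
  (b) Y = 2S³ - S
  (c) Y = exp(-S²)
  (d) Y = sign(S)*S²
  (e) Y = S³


Checking option (e) Y = S³:
  S = 1.88 -> Y = 6.646 ✓
  S = 1.1 -> Y = 1.331 ✓
  S = 0.763 -> Y = 0.445 ✓
All samples match this transformation.

(e) S³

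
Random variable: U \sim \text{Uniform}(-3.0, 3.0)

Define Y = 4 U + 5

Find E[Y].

For Y = 4U + 5:
E[Y] = 4 * E[U] + 5
E[U] = (-3 + 3)/2 = 0
E[Y] = 4 * 0 + 5 = 5

5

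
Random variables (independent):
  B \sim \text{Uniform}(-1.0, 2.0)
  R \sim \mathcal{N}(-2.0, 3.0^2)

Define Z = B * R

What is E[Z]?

For independent RVs: E[XY] = E[X]*E[Y]
E[B] = 0.5
E[R] = -2
E[Z] = 0.5 * (-2) = -1

-1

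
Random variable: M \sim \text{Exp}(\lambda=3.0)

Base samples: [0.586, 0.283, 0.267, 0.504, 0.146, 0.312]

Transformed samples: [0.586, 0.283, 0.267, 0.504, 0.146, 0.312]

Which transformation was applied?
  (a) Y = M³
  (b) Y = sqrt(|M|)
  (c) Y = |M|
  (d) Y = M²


Checking option (c) Y = |M|:
  M = 0.586 -> Y = 0.586 ✓
  M = 0.283 -> Y = 0.283 ✓
  M = 0.267 -> Y = 0.267 ✓
All samples match this transformation.

(c) |M|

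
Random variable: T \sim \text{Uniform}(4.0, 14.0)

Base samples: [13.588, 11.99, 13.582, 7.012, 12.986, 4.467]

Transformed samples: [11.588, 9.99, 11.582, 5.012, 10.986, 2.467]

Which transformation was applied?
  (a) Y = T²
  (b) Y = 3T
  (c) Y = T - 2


Checking option (c) Y = T - 2:
  T = 13.588 -> Y = 11.588 ✓
  T = 11.99 -> Y = 9.99 ✓
  T = 13.582 -> Y = 11.582 ✓
All samples match this transformation.

(c) T - 2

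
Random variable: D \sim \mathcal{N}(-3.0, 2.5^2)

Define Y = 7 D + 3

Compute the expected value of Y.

For Y = 7D + 3:
E[Y] = 7 * E[D] + 3
E[D] = -3.0 = -3
E[Y] = 7 * (-3) + 3 = -18

-18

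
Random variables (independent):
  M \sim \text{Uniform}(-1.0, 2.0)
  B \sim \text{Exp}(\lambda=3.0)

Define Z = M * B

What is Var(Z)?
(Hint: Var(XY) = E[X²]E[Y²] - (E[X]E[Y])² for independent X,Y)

Var(XY) = E[X²]E[Y²] - (E[X]E[Y])²
E[M] = 0.5, Var(M) = 0.75
E[B] = 0.33333333, Var(B) = 0.11111111
E[M²] = 0.75 + 0.5² = 1
E[B²] = 0.11111111 + 0.33333333² = 0.22222222
Var(Z) = 1*0.22222222 - (0.5*0.33333333)²
= 0.22222222 - 0.027777778 = 0.19444444

0.19444444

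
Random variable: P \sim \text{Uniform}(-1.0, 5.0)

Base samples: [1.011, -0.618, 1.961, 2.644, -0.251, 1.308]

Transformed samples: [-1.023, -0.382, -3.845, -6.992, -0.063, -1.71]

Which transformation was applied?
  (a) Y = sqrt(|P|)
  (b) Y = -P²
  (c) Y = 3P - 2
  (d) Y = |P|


Checking option (b) Y = -P²:
  P = 1.011 -> Y = -1.023 ✓
  P = -0.618 -> Y = -0.382 ✓
  P = 1.961 -> Y = -3.845 ✓
All samples match this transformation.

(b) -P²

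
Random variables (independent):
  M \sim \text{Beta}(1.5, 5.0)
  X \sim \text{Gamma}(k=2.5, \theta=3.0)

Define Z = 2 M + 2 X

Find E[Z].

E[Z] = 2*E[M] + 2*E[X]
E[M] = 0.23076923
E[X] = 7.5
E[Z] = 2*0.23076923 + 2*7.5 = 15.461538

15.461538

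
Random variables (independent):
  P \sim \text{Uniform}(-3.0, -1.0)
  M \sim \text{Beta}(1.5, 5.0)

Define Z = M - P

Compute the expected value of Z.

E[Z] = -1*E[P] + 1*E[M]
E[P] = -2
E[M] = 0.23076923
E[Z] = -1*(-2) + 1*0.23076923 = 2.2307692

2.2307692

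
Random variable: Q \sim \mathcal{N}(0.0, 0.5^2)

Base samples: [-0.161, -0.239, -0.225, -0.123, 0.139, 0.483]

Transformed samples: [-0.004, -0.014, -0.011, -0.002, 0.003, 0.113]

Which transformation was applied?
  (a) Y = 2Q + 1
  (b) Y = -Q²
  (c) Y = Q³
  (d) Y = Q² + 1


Checking option (c) Y = Q³:
  Q = -0.161 -> Y = -0.004 ✓
  Q = -0.239 -> Y = -0.014 ✓
  Q = -0.225 -> Y = -0.011 ✓
All samples match this transformation.

(c) Q³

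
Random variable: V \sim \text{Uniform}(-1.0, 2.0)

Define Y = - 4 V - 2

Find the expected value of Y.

For Y = -4V - 2:
E[Y] = -4 * E[V] - 2
E[V] = (-1 + 2)/2 = 0.5
E[Y] = -4 * 0.5 - 2 = -4

-4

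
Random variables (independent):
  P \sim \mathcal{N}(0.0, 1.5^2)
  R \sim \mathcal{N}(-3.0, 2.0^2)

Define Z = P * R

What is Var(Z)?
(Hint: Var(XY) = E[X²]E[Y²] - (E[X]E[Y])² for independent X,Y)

Var(XY) = E[X²]E[Y²] - (E[X]E[Y])²
E[P] = 0, Var(P) = 2.25
E[R] = -3, Var(R) = 4
E[P²] = 2.25 + 0² = 2.25
E[R²] = 4 + (-3)² = 13
Var(Z) = 2.25*13 - (0*(-3))²
= 29.25 - 0 = 29.25

29.25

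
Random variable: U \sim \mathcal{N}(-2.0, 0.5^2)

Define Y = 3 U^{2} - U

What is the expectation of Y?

E[Y] = 3*E[U²] - 1*E[U]
E[U] = -2
E[U²] = Var(U) + (E[U])² = 0.25 + 4 = 4.25
E[Y] = 3*4.25 - 1*(-2) = 14.75

14.75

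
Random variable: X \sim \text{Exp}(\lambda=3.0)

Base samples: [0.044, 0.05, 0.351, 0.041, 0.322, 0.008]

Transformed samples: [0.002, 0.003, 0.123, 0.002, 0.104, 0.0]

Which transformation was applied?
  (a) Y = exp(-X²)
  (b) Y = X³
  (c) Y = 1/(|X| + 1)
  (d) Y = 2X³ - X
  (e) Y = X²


Checking option (e) Y = X²:
  X = 0.044 -> Y = 0.002 ✓
  X = 0.05 -> Y = 0.003 ✓
  X = 0.351 -> Y = 0.123 ✓
All samples match this transformation.

(e) X²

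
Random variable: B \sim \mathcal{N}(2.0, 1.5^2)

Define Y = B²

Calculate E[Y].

E[B²] = Var(B) + (E[B])² = 2.25 + 4 = 6.25

6.25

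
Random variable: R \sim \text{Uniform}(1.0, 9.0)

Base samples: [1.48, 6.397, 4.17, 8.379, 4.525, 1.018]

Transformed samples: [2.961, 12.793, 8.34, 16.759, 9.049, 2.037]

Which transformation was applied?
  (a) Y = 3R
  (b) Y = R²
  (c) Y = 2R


Checking option (c) Y = 2R:
  R = 1.48 -> Y = 2.961 ✓
  R = 6.397 -> Y = 12.793 ✓
  R = 4.17 -> Y = 8.34 ✓
All samples match this transformation.

(c) 2R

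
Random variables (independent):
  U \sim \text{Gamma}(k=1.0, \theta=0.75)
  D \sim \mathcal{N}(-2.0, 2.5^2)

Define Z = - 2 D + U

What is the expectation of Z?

E[Z] = 1*E[U] - 2*E[D]
E[U] = 0.75
E[D] = -2
E[Z] = 1*0.75 - 2*(-2) = 4.75

4.75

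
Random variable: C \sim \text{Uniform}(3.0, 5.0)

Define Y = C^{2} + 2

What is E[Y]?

E[Y] = 1*E[C²] + 2
E[C] = 4
E[C²] = Var(C) + (E[C])² = 0.33333333 + 16 = 16.333333
E[Y] = 1*16.333333 + 2 = 18.333333

18.333333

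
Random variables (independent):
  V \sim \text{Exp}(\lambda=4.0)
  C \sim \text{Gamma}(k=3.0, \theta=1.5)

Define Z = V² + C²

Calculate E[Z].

E[Z] = E[V²] + E[C²]
E[V²] = Var(V) + E[V]² = 0.0625 + 0.0625 = 0.125
E[C²] = Var(C) + E[C]² = 6.75 + 20.25 = 27
E[Z] = 0.125 + 27 = 27.125

27.125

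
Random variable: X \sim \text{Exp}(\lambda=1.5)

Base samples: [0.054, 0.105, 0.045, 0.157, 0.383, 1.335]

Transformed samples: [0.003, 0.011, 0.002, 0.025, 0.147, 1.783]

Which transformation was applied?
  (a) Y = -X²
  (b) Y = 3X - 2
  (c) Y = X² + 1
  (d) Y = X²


Checking option (d) Y = X²:
  X = 0.054 -> Y = 0.003 ✓
  X = 0.105 -> Y = 0.011 ✓
  X = 0.045 -> Y = 0.002 ✓
All samples match this transformation.

(d) X²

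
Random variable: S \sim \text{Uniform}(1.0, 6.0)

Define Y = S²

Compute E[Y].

Using E[X²] = Var(X) + (E[X])²:
E[S] = 3.5
Var(S) = (6 - 1)^2/12 = 2.0833333
E[S²] = 2.0833333 + 3.5² = 2.0833333 + 12.25 = 14.333333

14.333333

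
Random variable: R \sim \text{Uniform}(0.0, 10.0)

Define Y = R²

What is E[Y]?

E[R²] = Var(R) + (E[R])² = 8.3333333 + 25 = 33.333333

33.333333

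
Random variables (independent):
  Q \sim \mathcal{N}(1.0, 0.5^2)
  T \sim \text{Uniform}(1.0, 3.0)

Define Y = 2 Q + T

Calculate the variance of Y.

For independent RVs: Var(aX + bY) = a²Var(X) + b²Var(Y)
Var(Q) = 0.25
Var(T) = 0.33333333
Var(Y) = 2²*0.25 + 1²*0.33333333
= 4*0.25 + 1*0.33333333 = 1.3333333

1.3333333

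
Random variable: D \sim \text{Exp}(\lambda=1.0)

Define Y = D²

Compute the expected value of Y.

E[D²] = Var(D) + (E[D])² = 1 + 1 = 2

2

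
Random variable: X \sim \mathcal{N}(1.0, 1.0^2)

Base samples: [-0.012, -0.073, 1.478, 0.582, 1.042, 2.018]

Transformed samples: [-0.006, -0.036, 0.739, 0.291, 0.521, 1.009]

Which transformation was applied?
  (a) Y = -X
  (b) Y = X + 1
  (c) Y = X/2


Checking option (c) Y = X/2:
  X = -0.012 -> Y = -0.006 ✓
  X = -0.073 -> Y = -0.036 ✓
  X = 1.478 -> Y = 0.739 ✓
All samples match this transformation.

(c) X/2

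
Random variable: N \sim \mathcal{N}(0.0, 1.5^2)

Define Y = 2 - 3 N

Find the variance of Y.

For Y = aN + b: Var(Y) = a² * Var(N)
Var(N) = 1.5^2 = 2.25
Var(Y) = (-3)² * 2.25 = 9 * 2.25 = 20.25

20.25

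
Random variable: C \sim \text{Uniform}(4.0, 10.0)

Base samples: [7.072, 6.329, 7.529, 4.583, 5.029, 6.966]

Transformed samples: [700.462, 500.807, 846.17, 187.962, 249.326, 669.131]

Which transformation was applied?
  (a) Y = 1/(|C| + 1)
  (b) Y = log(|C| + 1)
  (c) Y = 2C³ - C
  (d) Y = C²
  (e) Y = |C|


Checking option (c) Y = 2C³ - C:
  C = 7.072 -> Y = 700.462 ✓
  C = 6.329 -> Y = 500.807 ✓
  C = 7.529 -> Y = 846.17 ✓
All samples match this transformation.

(c) 2C³ - C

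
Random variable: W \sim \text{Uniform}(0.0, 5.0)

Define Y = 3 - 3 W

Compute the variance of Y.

For Y = aW + b: Var(Y) = a² * Var(W)
Var(W) = (5 - 0)^2/12 = 2.0833333
Var(Y) = (-3)² * 2.0833333 = 9 * 2.0833333 = 18.75

18.75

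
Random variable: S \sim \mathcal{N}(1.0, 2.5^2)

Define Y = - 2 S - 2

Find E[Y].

For Y = -2S - 2:
E[Y] = -2 * E[S] - 2
E[S] = 1.0 = 1
E[Y] = -2 * 1 - 2 = -4

-4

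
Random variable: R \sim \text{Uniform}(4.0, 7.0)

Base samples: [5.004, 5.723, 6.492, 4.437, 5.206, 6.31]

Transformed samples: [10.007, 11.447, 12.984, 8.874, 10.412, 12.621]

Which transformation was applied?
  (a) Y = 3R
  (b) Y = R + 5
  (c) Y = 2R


Checking option (c) Y = 2R:
  R = 5.004 -> Y = 10.007 ✓
  R = 5.723 -> Y = 11.447 ✓
  R = 6.492 -> Y = 12.984 ✓
All samples match this transformation.

(c) 2R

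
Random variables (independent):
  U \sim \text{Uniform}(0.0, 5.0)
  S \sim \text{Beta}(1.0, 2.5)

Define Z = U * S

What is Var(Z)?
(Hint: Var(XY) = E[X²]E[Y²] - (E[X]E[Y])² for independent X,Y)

Var(XY) = E[X²]E[Y²] - (E[X]E[Y])²
E[U] = 2.5, Var(U) = 2.0833333
E[S] = 0.28571429, Var(S) = 0.045351474
E[U²] = 2.0833333 + 2.5² = 8.3333333
E[S²] = 0.045351474 + 0.28571429² = 0.12698413
Var(Z) = 8.3333333*0.12698413 - (2.5*0.28571429)²
= 1.0582011 - 0.51020408 = 0.54799698

0.54799698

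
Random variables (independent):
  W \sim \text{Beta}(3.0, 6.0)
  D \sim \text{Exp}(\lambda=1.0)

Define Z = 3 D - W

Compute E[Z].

E[Z] = -1*E[W] + 3*E[D]
E[W] = 0.33333333
E[D] = 1
E[Z] = -1*0.33333333 + 3*1 = 2.6666667

2.6666667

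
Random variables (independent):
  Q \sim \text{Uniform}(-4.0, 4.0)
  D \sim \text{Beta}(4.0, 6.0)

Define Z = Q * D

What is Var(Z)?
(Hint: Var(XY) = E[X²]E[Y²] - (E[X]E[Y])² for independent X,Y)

Var(XY) = E[X²]E[Y²] - (E[X]E[Y])²
E[Q] = 0, Var(Q) = 5.3333333
E[D] = 0.4, Var(D) = 0.021818182
E[Q²] = 5.3333333 + 0² = 5.3333333
E[D²] = 0.021818182 + 0.4² = 0.18181818
Var(Z) = 5.3333333*0.18181818 - (0*0.4)²
= 0.96969697 - 0 = 0.96969697

0.96969697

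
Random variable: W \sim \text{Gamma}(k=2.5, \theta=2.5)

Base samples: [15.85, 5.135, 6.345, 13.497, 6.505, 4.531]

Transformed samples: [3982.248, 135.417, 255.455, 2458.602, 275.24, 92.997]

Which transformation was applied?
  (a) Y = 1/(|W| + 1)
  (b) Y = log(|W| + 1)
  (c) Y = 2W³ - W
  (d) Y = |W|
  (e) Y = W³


Checking option (e) Y = W³:
  W = 15.85 -> Y = 3982.248 ✓
  W = 5.135 -> Y = 135.417 ✓
  W = 6.345 -> Y = 255.455 ✓
All samples match this transformation.

(e) W³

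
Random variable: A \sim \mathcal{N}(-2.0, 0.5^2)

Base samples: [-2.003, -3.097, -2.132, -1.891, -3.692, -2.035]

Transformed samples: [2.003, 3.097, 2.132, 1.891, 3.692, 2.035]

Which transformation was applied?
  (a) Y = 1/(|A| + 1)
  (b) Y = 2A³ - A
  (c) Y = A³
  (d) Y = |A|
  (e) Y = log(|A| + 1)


Checking option (d) Y = |A|:
  A = -2.003 -> Y = 2.003 ✓
  A = -3.097 -> Y = 3.097 ✓
  A = -2.132 -> Y = 2.132 ✓
All samples match this transformation.

(d) |A|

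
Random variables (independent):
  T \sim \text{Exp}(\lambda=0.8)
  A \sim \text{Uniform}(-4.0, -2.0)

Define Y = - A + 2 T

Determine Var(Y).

For independent RVs: Var(aX + bY) = a²Var(X) + b²Var(Y)
Var(T) = 1.5625
Var(A) = 0.33333333
Var(Y) = 2²*1.5625 + (-1)²*0.33333333
= 4*1.5625 + 1*0.33333333 = 6.5833333

6.5833333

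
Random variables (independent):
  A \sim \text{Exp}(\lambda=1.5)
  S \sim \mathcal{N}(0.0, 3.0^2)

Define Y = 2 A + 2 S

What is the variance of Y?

For independent RVs: Var(aX + bY) = a²Var(X) + b²Var(Y)
Var(A) = 0.44444444
Var(S) = 9
Var(Y) = 2²*0.44444444 + 2²*9
= 4*0.44444444 + 4*9 = 37.777778

37.777778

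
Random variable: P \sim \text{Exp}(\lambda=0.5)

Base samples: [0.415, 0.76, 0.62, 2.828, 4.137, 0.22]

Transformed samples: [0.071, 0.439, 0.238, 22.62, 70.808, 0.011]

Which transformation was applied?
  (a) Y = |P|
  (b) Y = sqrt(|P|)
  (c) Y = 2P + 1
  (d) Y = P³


Checking option (d) Y = P³:
  P = 0.415 -> Y = 0.071 ✓
  P = 0.76 -> Y = 0.439 ✓
  P = 0.62 -> Y = 0.238 ✓
All samples match this transformation.

(d) P³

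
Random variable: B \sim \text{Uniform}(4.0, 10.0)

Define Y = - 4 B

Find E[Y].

For Y = -4B:
E[Y] = -4 * E[B]
E[B] = (4 + 10)/2 = 7
E[Y] = -4 * 7 = -28

-28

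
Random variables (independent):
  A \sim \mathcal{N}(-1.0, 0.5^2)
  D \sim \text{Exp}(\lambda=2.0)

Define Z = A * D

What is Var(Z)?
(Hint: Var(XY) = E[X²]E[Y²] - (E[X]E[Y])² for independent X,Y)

Var(XY) = E[X²]E[Y²] - (E[X]E[Y])²
E[A] = -1, Var(A) = 0.25
E[D] = 0.5, Var(D) = 0.25
E[A²] = 0.25 + (-1)² = 1.25
E[D²] = 0.25 + 0.5² = 0.5
Var(Z) = 1.25*0.5 - (-1*0.5)²
= 0.625 - 0.25 = 0.375

0.375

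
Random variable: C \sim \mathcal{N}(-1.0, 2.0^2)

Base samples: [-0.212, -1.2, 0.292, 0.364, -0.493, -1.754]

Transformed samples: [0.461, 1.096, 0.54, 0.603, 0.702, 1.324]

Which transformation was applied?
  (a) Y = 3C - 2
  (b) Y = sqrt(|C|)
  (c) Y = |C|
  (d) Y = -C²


Checking option (b) Y = sqrt(|C|):
  C = -0.212 -> Y = 0.461 ✓
  C = -1.2 -> Y = 1.096 ✓
  C = 0.292 -> Y = 0.54 ✓
All samples match this transformation.

(b) sqrt(|C|)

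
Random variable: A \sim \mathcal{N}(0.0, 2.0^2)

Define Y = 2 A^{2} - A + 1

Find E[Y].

E[Y] = 2*E[A²] - 1*E[A] + 1
E[A] = 0
E[A²] = Var(A) + (E[A])² = 4 + 0 = 4
E[Y] = 2*4 - 1*0 + 1 = 9

9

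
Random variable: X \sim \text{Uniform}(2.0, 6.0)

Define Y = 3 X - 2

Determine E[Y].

For Y = 3X - 2:
E[Y] = 3 * E[X] - 2
E[X] = (2 + 6)/2 = 4
E[Y] = 3 * 4 - 2 = 10

10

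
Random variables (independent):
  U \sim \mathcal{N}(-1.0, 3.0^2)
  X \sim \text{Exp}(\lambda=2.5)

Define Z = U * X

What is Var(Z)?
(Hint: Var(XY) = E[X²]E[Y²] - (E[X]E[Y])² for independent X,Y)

Var(XY) = E[X²]E[Y²] - (E[X]E[Y])²
E[U] = -1, Var(U) = 9
E[X] = 0.4, Var(X) = 0.16
E[U²] = 9 + (-1)² = 10
E[X²] = 0.16 + 0.4² = 0.32
Var(Z) = 10*0.32 - (-1*0.4)²
= 3.2 - 0.16 = 3.04

3.04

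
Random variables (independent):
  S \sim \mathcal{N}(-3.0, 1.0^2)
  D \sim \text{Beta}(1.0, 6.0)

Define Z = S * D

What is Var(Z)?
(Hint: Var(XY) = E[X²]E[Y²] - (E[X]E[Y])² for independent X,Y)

Var(XY) = E[X²]E[Y²] - (E[X]E[Y])²
E[S] = -3, Var(S) = 1
E[D] = 0.14285714, Var(D) = 0.015306122
E[S²] = 1 + (-3)² = 10
E[D²] = 0.015306122 + 0.14285714² = 0.035714286
Var(Z) = 10*0.035714286 - (-3*0.14285714)²
= 0.35714286 - 0.18367347 = 0.17346939

0.17346939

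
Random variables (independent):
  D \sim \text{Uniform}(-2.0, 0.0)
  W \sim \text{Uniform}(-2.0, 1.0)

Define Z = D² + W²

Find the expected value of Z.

E[Z] = E[D²] + E[W²]
E[D²] = Var(D) + E[D]² = 0.33333333 + 1 = 1.3333333
E[W²] = Var(W) + E[W]² = 0.75 + 0.25 = 1
E[Z] = 1.3333333 + 1 = 2.3333333

2.3333333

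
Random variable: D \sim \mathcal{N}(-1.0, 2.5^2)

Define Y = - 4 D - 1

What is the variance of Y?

For Y = aD + b: Var(Y) = a² * Var(D)
Var(D) = 2.5^2 = 6.25
Var(Y) = (-4)² * 6.25 = 16 * 6.25 = 100

100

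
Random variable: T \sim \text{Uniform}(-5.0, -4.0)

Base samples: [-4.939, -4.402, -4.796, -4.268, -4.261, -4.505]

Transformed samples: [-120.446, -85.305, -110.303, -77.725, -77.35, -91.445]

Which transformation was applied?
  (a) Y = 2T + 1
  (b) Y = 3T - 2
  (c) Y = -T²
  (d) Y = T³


Checking option (d) Y = T³:
  T = -4.939 -> Y = -120.446 ✓
  T = -4.402 -> Y = -85.305 ✓
  T = -4.796 -> Y = -110.303 ✓
All samples match this transformation.

(d) T³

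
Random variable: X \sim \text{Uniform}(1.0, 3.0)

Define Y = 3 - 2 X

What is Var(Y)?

For Y = aX + b: Var(Y) = a² * Var(X)
Var(X) = (3 - 1)^2/12 = 0.33333333
Var(Y) = (-2)² * 0.33333333 = 4 * 0.33333333 = 1.3333333

1.3333333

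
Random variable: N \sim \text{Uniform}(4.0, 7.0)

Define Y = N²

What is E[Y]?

E[N²] = Var(N) + (E[N])² = 0.75 + 30.25 = 31

31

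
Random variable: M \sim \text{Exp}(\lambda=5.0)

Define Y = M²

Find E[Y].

E[M²] = Var(M) + (E[M])² = 0.04 + 0.04 = 0.08

0.08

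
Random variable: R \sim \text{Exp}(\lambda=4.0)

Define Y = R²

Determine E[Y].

E[R²] = Var(R) + (E[R])² = 0.0625 + 0.0625 = 0.125

0.125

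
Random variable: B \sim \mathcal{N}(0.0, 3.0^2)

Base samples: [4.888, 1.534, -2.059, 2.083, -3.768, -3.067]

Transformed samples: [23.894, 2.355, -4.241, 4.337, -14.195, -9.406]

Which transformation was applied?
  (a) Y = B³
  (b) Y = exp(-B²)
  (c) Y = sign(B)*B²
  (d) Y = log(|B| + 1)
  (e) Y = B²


Checking option (c) Y = sign(B)*B²:
  B = 4.888 -> Y = 23.894 ✓
  B = 1.534 -> Y = 2.355 ✓
  B = -2.059 -> Y = -4.241 ✓
All samples match this transformation.

(c) sign(B)*B²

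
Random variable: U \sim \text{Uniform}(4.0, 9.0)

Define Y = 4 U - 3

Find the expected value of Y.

For Y = 4U - 3:
E[Y] = 4 * E[U] - 3
E[U] = (4 + 9)/2 = 6.5
E[Y] = 4 * 6.5 - 3 = 23

23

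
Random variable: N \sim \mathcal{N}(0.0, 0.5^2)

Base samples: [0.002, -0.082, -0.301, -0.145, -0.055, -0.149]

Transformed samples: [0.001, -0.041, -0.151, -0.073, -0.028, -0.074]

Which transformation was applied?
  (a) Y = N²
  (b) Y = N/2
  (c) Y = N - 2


Checking option (b) Y = N/2:
  N = 0.002 -> Y = 0.001 ✓
  N = -0.082 -> Y = -0.041 ✓
  N = -0.301 -> Y = -0.151 ✓
All samples match this transformation.

(b) N/2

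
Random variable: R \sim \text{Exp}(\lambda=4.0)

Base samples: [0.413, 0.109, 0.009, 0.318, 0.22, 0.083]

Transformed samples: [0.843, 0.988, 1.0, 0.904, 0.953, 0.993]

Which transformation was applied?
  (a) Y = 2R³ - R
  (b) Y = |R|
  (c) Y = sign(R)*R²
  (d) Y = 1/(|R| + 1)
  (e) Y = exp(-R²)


Checking option (e) Y = exp(-R²):
  R = 0.413 -> Y = 0.843 ✓
  R = 0.109 -> Y = 0.988 ✓
  R = 0.009 -> Y = 1.0 ✓
All samples match this transformation.

(e) exp(-R²)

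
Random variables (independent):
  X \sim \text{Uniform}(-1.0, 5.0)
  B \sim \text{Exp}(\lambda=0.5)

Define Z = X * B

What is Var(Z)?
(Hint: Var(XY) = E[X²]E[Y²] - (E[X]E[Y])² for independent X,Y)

Var(XY) = E[X²]E[Y²] - (E[X]E[Y])²
E[X] = 2, Var(X) = 3
E[B] = 2, Var(B) = 4
E[X²] = 3 + 2² = 7
E[B²] = 4 + 2² = 8
Var(Z) = 7*8 - (2*2)²
= 56 - 16 = 40

40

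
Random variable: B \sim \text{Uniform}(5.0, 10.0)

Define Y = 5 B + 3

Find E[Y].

For Y = 5B + 3:
E[Y] = 5 * E[B] + 3
E[B] = (5 + 10)/2 = 7.5
E[Y] = 5 * 7.5 + 3 = 40.5

40.5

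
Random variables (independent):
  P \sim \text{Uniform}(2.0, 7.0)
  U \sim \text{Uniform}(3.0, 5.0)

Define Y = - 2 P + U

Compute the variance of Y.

For independent RVs: Var(aX + bY) = a²Var(X) + b²Var(Y)
Var(P) = 2.0833333
Var(U) = 0.33333333
Var(Y) = (-2)²*2.0833333 + 1²*0.33333333
= 4*2.0833333 + 1*0.33333333 = 8.6666667

8.6666667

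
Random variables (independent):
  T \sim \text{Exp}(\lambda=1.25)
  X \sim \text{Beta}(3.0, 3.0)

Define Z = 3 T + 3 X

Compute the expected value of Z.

E[Z] = 3*E[T] + 3*E[X]
E[T] = 0.8
E[X] = 0.5
E[Z] = 3*0.8 + 3*0.5 = 3.9

3.9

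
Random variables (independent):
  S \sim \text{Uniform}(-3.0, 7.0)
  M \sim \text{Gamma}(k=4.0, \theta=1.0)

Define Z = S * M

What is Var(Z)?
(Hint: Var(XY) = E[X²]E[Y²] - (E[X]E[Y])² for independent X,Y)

Var(XY) = E[X²]E[Y²] - (E[X]E[Y])²
E[S] = 2, Var(S) = 8.3333333
E[M] = 4, Var(M) = 4
E[S²] = 8.3333333 + 2² = 12.333333
E[M²] = 4 + 4² = 20
Var(Z) = 12.333333*20 - (2*4)²
= 246.66667 - 64 = 182.66667

182.66667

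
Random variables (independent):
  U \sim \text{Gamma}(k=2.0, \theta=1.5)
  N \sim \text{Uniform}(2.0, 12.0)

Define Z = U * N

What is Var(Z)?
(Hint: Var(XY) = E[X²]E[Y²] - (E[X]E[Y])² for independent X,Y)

Var(XY) = E[X²]E[Y²] - (E[X]E[Y])²
E[U] = 3, Var(U) = 4.5
E[N] = 7, Var(N) = 8.3333333
E[U²] = 4.5 + 3² = 13.5
E[N²] = 8.3333333 + 7² = 57.333333
Var(Z) = 13.5*57.333333 - (3*7)²
= 774 - 441 = 333

333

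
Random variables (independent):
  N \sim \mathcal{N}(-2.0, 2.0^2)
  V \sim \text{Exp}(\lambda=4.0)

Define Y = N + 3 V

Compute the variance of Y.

For independent RVs: Var(aX + bY) = a²Var(X) + b²Var(Y)
Var(N) = 4
Var(V) = 0.0625
Var(Y) = 1²*4 + 3²*0.0625
= 1*4 + 9*0.0625 = 4.5625

4.5625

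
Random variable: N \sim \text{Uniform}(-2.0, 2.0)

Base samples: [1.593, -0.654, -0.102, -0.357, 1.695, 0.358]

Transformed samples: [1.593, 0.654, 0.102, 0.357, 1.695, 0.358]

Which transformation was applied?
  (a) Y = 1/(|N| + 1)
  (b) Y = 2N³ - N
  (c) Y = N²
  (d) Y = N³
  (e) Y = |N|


Checking option (e) Y = |N|:
  N = 1.593 -> Y = 1.593 ✓
  N = -0.654 -> Y = 0.654 ✓
  N = -0.102 -> Y = 0.102 ✓
All samples match this transformation.

(e) |N|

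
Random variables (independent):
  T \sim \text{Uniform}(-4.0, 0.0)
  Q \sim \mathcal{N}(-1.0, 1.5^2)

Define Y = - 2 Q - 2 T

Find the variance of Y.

For independent RVs: Var(aX + bY) = a²Var(X) + b²Var(Y)
Var(T) = 1.3333333
Var(Q) = 2.25
Var(Y) = (-2)²*1.3333333 + (-2)²*2.25
= 4*1.3333333 + 4*2.25 = 14.333333

14.333333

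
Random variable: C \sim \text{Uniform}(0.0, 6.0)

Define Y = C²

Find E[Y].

Using E[X²] = Var(X) + (E[X])²:
E[C] = 3
Var(C) = (6 - 0)^2/12 = 3
E[C²] = 3 + 3² = 3 + 9 = 12

12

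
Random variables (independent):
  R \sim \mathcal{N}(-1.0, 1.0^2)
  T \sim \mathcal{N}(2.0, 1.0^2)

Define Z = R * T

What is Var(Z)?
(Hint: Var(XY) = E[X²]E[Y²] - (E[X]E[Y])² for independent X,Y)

Var(XY) = E[X²]E[Y²] - (E[X]E[Y])²
E[R] = -1, Var(R) = 1
E[T] = 2, Var(T) = 1
E[R²] = 1 + (-1)² = 2
E[T²] = 1 + 2² = 5
Var(Z) = 2*5 - (-1*2)²
= 10 - 4 = 6

6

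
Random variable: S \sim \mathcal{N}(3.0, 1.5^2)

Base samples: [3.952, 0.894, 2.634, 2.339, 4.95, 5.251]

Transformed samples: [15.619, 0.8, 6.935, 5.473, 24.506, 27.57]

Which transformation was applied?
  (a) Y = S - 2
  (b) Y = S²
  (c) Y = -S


Checking option (b) Y = S²:
  S = 3.952 -> Y = 15.619 ✓
  S = 0.894 -> Y = 0.8 ✓
  S = 2.634 -> Y = 6.935 ✓
All samples match this transformation.

(b) S²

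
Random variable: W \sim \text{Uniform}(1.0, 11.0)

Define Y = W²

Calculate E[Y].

Using E[X²] = Var(X) + (E[X])²:
E[W] = 6
Var(W) = (11 - 1)^2/12 = 8.3333333
E[W²] = 8.3333333 + 6² = 8.3333333 + 36 = 44.333333

44.333333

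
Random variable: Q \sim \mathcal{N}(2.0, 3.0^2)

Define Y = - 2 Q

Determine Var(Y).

For Y = aQ + b: Var(Y) = a² * Var(Q)
Var(Q) = 3.0^2 = 9
Var(Y) = (-2)² * 9 = 4 * 9 = 36

36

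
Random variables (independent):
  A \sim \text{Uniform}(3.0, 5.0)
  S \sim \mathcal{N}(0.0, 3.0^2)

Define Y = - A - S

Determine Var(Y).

For independent RVs: Var(aX + bY) = a²Var(X) + b²Var(Y)
Var(A) = 0.33333333
Var(S) = 9
Var(Y) = (-1)²*0.33333333 + (-1)²*9
= 1*0.33333333 + 1*9 = 9.3333333

9.3333333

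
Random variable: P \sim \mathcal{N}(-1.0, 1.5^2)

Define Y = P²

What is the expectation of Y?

E[P²] = Var(P) + (E[P])² = 2.25 + 1 = 3.25

3.25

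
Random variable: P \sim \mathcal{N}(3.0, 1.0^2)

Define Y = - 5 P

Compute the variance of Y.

For Y = aP + b: Var(Y) = a² * Var(P)
Var(P) = 1.0^2 = 1
Var(Y) = (-5)² * 1 = 25 * 1 = 25

25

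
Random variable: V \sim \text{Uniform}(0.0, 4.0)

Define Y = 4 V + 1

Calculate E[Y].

For Y = 4V + 1:
E[Y] = 4 * E[V] + 1
E[V] = (0 + 4)/2 = 2
E[Y] = 4 * 2 + 1 = 9

9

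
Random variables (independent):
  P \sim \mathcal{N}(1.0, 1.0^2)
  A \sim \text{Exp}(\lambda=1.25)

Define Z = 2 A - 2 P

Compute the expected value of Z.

E[Z] = -2*E[P] + 2*E[A]
E[P] = 1
E[A] = 0.8
E[Z] = -2*1 + 2*0.8 = -0.4

-0.4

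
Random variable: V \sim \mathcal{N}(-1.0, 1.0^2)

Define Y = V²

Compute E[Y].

E[V²] = Var(V) + (E[V])² = 1 + 1 = 2

2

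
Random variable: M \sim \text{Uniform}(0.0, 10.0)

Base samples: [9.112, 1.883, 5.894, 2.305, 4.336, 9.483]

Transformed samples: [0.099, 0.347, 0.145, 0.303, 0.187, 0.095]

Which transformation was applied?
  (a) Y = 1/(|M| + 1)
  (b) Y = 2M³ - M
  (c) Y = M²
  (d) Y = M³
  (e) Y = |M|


Checking option (a) Y = 1/(|M| + 1):
  M = 9.112 -> Y = 0.099 ✓
  M = 1.883 -> Y = 0.347 ✓
  M = 5.894 -> Y = 0.145 ✓
All samples match this transformation.

(a) 1/(|M| + 1)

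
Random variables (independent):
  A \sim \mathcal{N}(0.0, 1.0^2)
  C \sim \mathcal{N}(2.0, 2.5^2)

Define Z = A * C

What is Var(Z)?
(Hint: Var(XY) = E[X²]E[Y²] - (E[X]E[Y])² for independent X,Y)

Var(XY) = E[X²]E[Y²] - (E[X]E[Y])²
E[A] = 0, Var(A) = 1
E[C] = 2, Var(C) = 6.25
E[A²] = 1 + 0² = 1
E[C²] = 6.25 + 2² = 10.25
Var(Z) = 1*10.25 - (0*2)²
= 10.25 - 0 = 10.25

10.25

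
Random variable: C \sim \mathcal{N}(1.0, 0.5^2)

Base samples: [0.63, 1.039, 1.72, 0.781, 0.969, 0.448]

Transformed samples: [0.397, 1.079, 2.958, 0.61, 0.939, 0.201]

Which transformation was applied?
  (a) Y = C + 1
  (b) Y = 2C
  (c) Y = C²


Checking option (c) Y = C²:
  C = 0.63 -> Y = 0.397 ✓
  C = 1.039 -> Y = 1.079 ✓
  C = 1.72 -> Y = 2.958 ✓
All samples match this transformation.

(c) C²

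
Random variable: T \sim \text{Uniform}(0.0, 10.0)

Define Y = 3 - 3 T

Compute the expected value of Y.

For Y = -3T + 3:
E[Y] = -3 * E[T] + 3
E[T] = (0 + 10)/2 = 5
E[Y] = -3 * 5 + 3 = -12

-12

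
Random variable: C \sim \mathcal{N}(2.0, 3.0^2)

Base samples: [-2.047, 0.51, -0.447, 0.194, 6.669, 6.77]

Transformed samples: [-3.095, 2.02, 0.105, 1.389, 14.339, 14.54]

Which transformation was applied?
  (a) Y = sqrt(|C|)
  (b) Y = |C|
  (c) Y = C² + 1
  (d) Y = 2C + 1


Checking option (d) Y = 2C + 1:
  C = -2.047 -> Y = -3.095 ✓
  C = 0.51 -> Y = 2.02 ✓
  C = -0.447 -> Y = 0.105 ✓
All samples match this transformation.

(d) 2C + 1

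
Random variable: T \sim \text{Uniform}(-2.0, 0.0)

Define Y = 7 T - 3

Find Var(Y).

For Y = aT + b: Var(Y) = a² * Var(T)
Var(T) = (0 + 2)^2/12 = 0.33333333
Var(Y) = 7² * 0.33333333 = 49 * 0.33333333 = 16.333333

16.333333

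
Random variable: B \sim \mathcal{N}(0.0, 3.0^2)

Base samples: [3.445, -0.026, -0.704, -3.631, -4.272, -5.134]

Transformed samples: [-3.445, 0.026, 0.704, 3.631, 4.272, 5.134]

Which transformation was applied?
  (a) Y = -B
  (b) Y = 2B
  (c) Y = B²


Checking option (a) Y = -B:
  B = 3.445 -> Y = -3.445 ✓
  B = -0.026 -> Y = 0.026 ✓
  B = -0.704 -> Y = 0.704 ✓
All samples match this transformation.

(a) -B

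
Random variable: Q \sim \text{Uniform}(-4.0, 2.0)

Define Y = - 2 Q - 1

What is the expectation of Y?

For Y = -2Q - 1:
E[Y] = -2 * E[Q] - 1
E[Q] = (-4 + 2)/2 = -1
E[Y] = -2 * (-1) - 1 = 1

1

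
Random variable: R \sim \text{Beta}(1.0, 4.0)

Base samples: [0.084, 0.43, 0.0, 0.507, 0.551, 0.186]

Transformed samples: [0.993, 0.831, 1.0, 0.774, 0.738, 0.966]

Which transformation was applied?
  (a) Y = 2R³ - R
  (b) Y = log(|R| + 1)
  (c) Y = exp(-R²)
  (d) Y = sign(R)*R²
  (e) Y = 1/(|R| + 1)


Checking option (c) Y = exp(-R²):
  R = 0.084 -> Y = 0.993 ✓
  R = 0.43 -> Y = 0.831 ✓
  R = 0.0 -> Y = 1.0 ✓
All samples match this transformation.

(c) exp(-R²)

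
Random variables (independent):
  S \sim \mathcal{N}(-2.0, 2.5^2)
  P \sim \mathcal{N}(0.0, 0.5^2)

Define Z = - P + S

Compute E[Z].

E[Z] = 1*E[S] - 1*E[P]
E[S] = -2
E[P] = 0
E[Z] = 1*(-2) - 1*0 = -2

-2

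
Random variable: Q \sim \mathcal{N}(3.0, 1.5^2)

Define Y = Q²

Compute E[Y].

Using E[X²] = Var(X) + (E[X])²:
E[Q] = 3
Var(Q) = 1.5^2 = 2.25
E[Q²] = 2.25 + 3² = 2.25 + 9 = 11.25

11.25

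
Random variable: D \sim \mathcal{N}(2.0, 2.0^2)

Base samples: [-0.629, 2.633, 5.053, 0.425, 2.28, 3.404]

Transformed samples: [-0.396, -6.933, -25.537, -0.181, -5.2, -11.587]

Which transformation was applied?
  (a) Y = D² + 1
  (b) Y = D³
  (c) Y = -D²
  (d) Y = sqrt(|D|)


Checking option (c) Y = -D²:
  D = -0.629 -> Y = -0.396 ✓
  D = 2.633 -> Y = -6.933 ✓
  D = 5.053 -> Y = -25.537 ✓
All samples match this transformation.

(c) -D²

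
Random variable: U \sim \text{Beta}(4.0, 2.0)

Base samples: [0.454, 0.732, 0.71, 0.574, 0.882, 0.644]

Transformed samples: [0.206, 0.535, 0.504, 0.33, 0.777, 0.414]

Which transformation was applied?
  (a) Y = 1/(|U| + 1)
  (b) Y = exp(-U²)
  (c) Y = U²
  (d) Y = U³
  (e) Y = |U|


Checking option (c) Y = U²:
  U = 0.454 -> Y = 0.206 ✓
  U = 0.732 -> Y = 0.535 ✓
  U = 0.71 -> Y = 0.504 ✓
All samples match this transformation.

(c) U²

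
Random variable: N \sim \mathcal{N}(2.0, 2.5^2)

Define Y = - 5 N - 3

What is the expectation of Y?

For Y = -5N - 3:
E[Y] = -5 * E[N] - 3
E[N] = 2.0 = 2
E[Y] = -5 * 2 - 3 = -13

-13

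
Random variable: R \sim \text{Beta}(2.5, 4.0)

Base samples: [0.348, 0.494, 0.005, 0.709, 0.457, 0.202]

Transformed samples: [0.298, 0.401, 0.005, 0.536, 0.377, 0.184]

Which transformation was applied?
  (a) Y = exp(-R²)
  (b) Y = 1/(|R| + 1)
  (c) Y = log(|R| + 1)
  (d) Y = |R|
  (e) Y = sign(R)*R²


Checking option (c) Y = log(|R| + 1):
  R = 0.348 -> Y = 0.298 ✓
  R = 0.494 -> Y = 0.401 ✓
  R = 0.005 -> Y = 0.005 ✓
All samples match this transformation.

(c) log(|R| + 1)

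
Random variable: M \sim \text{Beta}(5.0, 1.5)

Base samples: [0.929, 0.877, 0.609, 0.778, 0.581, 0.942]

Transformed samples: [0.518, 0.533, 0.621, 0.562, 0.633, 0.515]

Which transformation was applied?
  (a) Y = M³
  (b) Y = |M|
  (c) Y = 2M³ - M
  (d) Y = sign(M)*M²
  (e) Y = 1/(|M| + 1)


Checking option (e) Y = 1/(|M| + 1):
  M = 0.929 -> Y = 0.518 ✓
  M = 0.877 -> Y = 0.533 ✓
  M = 0.609 -> Y = 0.621 ✓
All samples match this transformation.

(e) 1/(|M| + 1)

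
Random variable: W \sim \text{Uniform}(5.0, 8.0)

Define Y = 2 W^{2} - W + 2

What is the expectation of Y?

E[Y] = 2*E[W²] - 1*E[W] + 2
E[W] = 6.5
E[W²] = Var(W) + (E[W])² = 0.75 + 42.25 = 43
E[Y] = 2*43 - 1*6.5 + 2 = 81.5

81.5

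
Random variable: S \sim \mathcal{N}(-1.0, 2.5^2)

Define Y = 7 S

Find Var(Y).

For Y = aS + b: Var(Y) = a² * Var(S)
Var(S) = 2.5^2 = 6.25
Var(Y) = 7² * 6.25 = 49 * 6.25 = 306.25

306.25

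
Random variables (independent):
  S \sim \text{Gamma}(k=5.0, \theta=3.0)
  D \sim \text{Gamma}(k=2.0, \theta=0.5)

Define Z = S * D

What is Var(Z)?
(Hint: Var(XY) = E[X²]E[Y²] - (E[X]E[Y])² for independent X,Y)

Var(XY) = E[X²]E[Y²] - (E[X]E[Y])²
E[S] = 15, Var(S) = 45
E[D] = 1, Var(D) = 0.5
E[S²] = 45 + 15² = 270
E[D²] = 0.5 + 1² = 1.5
Var(Z) = 270*1.5 - (15*1)²
= 405 - 225 = 180

180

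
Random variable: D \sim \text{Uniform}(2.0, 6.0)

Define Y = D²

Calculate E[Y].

Using E[X²] = Var(X) + (E[X])²:
E[D] = 4
Var(D) = (6 - 2)^2/12 = 1.3333333
E[D²] = 1.3333333 + 4² = 1.3333333 + 16 = 17.333333

17.333333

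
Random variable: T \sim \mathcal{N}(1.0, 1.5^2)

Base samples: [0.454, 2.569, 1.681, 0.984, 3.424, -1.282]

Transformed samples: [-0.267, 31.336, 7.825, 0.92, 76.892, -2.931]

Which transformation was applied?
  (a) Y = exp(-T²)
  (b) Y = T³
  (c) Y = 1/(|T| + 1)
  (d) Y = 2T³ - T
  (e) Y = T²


Checking option (d) Y = 2T³ - T:
  T = 0.454 -> Y = -0.267 ✓
  T = 2.569 -> Y = 31.336 ✓
  T = 1.681 -> Y = 7.825 ✓
All samples match this transformation.

(d) 2T³ - T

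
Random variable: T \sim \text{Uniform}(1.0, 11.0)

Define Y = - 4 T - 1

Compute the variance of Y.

For Y = aT + b: Var(Y) = a² * Var(T)
Var(T) = (11 - 1)^2/12 = 8.3333333
Var(Y) = (-4)² * 8.3333333 = 16 * 8.3333333 = 133.33333

133.33333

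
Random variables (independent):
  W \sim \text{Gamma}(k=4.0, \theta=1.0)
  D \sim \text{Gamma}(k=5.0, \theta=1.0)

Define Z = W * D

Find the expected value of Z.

For independent RVs: E[XY] = E[X]*E[Y]
E[W] = 4
E[D] = 5
E[Z] = 4 * 5 = 20

20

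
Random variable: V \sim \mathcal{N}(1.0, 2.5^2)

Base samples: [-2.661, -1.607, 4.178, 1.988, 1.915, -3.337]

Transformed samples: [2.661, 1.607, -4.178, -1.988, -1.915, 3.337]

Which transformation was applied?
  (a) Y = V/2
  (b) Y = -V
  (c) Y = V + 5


Checking option (b) Y = -V:
  V = -2.661 -> Y = 2.661 ✓
  V = -1.607 -> Y = 1.607 ✓
  V = 4.178 -> Y = -4.178 ✓
All samples match this transformation.

(b) -V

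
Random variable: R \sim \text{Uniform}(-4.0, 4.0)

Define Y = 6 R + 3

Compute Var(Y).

For Y = aR + b: Var(Y) = a² * Var(R)
Var(R) = (4 + 4)^2/12 = 5.3333333
Var(Y) = 6² * 5.3333333 = 36 * 5.3333333 = 192

192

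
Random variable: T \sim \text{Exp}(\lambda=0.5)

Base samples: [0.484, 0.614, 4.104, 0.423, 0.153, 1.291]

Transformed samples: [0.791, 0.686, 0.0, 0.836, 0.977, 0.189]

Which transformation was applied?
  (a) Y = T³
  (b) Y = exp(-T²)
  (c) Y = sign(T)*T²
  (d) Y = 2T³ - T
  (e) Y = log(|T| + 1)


Checking option (b) Y = exp(-T²):
  T = 0.484 -> Y = 0.791 ✓
  T = 0.614 -> Y = 0.686 ✓
  T = 4.104 -> Y = 0.0 ✓
All samples match this transformation.

(b) exp(-T²)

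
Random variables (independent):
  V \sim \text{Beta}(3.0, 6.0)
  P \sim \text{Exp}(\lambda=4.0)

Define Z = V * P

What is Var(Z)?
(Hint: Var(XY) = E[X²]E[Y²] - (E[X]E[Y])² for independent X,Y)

Var(XY) = E[X²]E[Y²] - (E[X]E[Y])²
E[V] = 0.33333333, Var(V) = 0.022222222
E[P] = 0.25, Var(P) = 0.0625
E[V²] = 0.022222222 + 0.33333333² = 0.13333333
E[P²] = 0.0625 + 0.25² = 0.125
Var(Z) = 0.13333333*0.125 - (0.33333333*0.25)²
= 0.016666667 - 0.0069444444 = 0.0097222222

0.0097222222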